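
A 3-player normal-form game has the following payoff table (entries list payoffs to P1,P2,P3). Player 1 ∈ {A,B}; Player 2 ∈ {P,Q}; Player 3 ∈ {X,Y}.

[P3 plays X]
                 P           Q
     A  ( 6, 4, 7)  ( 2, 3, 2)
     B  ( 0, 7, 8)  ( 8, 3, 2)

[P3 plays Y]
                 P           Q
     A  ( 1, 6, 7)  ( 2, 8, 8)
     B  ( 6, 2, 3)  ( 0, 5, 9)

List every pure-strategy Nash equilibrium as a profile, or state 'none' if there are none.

Nash profiles: (A,P,X), (A,Q,Y)

(A,P,X): NE
(A,P,Y): not NE [P1→B gives 6>1; P2→Q gives 8>6]
(A,Q,X): not NE [P1→B gives 8>2; P2→P gives 4>3; P3→Y gives 8>2]
(A,Q,Y): NE
(B,P,X): not NE [P1→A gives 6>0]
(B,P,Y): not NE [P2→Q gives 5>2; P3→X gives 8>3]
(B,Q,X): not NE [P2→P gives 7>3; P3→Y gives 9>2]
(B,Q,Y): not NE [P1→A gives 2>0]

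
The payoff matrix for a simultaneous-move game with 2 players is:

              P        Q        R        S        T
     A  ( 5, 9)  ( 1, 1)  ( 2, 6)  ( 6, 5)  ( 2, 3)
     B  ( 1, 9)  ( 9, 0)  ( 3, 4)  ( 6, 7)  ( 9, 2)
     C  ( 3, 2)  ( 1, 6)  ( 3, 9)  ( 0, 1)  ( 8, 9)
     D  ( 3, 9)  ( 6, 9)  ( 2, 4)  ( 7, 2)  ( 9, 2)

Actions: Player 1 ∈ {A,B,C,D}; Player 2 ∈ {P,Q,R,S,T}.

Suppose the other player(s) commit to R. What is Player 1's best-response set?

u_1(A vs R) = 2
u_1(B vs R) = 3
u_1(C vs R) = 3
u_1(D vs R) = 2
max payoff 3 at {B,C}

BR_1 = {B,C}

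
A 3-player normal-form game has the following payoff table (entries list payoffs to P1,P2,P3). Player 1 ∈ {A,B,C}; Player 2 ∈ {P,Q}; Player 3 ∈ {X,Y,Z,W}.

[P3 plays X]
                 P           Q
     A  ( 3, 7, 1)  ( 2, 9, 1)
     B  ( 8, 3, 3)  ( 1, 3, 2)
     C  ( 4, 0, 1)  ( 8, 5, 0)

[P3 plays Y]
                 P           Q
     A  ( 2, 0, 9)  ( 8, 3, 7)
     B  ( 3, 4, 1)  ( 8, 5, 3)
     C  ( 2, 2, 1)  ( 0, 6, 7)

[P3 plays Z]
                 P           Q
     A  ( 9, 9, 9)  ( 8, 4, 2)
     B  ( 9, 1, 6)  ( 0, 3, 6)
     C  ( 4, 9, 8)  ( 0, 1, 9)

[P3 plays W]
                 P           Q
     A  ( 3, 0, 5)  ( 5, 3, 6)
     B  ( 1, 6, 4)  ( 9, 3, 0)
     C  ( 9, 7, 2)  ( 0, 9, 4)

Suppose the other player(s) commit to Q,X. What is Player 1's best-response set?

u_1(A vs Q,X) = 2
u_1(B vs Q,X) = 1
u_1(C vs Q,X) = 8
max payoff 8 at {C}

P1 best: {C}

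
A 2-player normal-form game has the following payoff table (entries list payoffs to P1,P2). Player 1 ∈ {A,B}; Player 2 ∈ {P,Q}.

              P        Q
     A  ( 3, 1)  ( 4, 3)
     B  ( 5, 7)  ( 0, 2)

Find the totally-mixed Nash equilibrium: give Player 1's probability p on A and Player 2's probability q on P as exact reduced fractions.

P1 indiff ⇒ q·3+(1-q)·4 = q·5+(1-q)·0 ⇒ q(-2) = (1-q)(-4) ⇒ q = 2/3
P2 indiff ⇒ p·1+(1-p)·7 = p·3+(1-p)·2 ⇒ p(-2) = (1-p)(-5) ⇒ p = 5/7

P1 mixes 5/7 on A; P2 mixes 2/3 on P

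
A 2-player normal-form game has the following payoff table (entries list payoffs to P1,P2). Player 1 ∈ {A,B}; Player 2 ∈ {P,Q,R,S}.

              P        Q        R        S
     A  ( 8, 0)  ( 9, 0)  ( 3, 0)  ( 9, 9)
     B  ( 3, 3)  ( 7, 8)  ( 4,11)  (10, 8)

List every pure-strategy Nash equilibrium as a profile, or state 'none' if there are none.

(A,P): not NE [P2→S gives 9>0]
(A,Q): not NE [P2→S gives 9>0]
(A,R): not NE [P1→B gives 4>3; P2→S gives 9>0]
(A,S): not NE [P1→B gives 10>9]
(B,P): not NE [P1→A gives 8>3; P2→R gives 11>3]
(B,Q): not NE [P1→A gives 9>7; P2→R gives 11>8]
(B,R): NE
(B,S): not NE [P2→R gives 11>8]

NE set: (B,R)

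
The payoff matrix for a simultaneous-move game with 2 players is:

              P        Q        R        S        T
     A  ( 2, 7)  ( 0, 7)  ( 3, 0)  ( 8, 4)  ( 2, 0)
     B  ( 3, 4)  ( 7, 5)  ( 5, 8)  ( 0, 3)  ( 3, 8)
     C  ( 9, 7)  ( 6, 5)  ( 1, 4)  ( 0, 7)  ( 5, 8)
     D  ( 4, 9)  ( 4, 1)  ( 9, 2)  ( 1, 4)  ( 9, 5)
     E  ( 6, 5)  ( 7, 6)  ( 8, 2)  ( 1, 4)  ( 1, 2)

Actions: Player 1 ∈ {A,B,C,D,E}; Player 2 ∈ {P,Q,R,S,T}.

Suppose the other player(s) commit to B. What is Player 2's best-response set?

u_2(P vs B) = 4
u_2(Q vs B) = 5
u_2(R vs B) = 8
u_2(S vs B) = 3
u_2(T vs B) = 8
max payoff 8 at {R,T}

argmax u_2 = {R,T}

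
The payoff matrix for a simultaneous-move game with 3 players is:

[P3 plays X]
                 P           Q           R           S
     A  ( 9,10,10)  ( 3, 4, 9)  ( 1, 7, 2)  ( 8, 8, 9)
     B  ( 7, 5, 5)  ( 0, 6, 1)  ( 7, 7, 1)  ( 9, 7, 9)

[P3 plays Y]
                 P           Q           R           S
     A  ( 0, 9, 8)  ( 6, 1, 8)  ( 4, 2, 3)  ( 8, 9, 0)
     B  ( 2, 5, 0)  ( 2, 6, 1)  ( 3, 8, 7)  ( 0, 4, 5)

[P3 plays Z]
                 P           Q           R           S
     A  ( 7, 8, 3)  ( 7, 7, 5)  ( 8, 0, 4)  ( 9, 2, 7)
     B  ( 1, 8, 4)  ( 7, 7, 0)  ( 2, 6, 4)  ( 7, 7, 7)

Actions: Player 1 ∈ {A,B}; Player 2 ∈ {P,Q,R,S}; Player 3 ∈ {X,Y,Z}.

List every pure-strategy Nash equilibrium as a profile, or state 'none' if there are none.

Nash profiles: (A,P,X), (B,S,X)

(A,P,X): NE
(A,P,Y): not NE [P1→B gives 2>0; P3→X gives 10>8]
(A,P,Z): not NE [P3→X gives 10>3]
(A,Q,X): not NE [P2→P gives 10>4]
(A,Q,Y): not NE [P2→S gives 9>1; P3→X gives 9>8]
(A,Q,Z): not NE [P2→P gives 8>7; P3→X gives 9>5]
(A,R,X): not NE [P1→B gives 7>1; P2→P gives 10>7; P3→Z gives 4>2]
(A,R,Y): not NE [P2→S gives 9>2; P3→Z gives 4>3]
(A,R,Z): not NE [P2→P gives 8>0]
(A,S,X): not NE [P1→B gives 9>8; P2→P gives 10>8]
(A,S,Y): not NE [P3→X gives 9>0]
(A,S,Z): not NE [P2→P gives 8>2; P3→X gives 9>7]
(B,P,X): not NE [P1→A gives 9>7; P2→S gives 7>5]
(B,P,Y): not NE [P2→R gives 8>5; P3→X gives 5>0]
(B,P,Z): not NE [P1→A gives 7>1; P3→X gives 5>4]
(B,Q,X): not NE [P1→A gives 3>0; P2→S gives 7>6]
(B,Q,Y): not NE [P1→A gives 6>2; P2→R gives 8>6]
(B,Q,Z): not NE [P2→P gives 8>7; P3→Y gives 1>0]
(B,R,X): not NE [P3→Y gives 7>1]
(B,R,Y): not NE [P1→A gives 4>3]
(B,R,Z): not NE [P1→A gives 8>2; P2→P gives 8>6; P3→Y gives 7>4]
(B,S,X): NE
(B,S,Y): not NE [P1→A gives 8>0; P2→R gives 8>4; P3→X gives 9>5]
(B,S,Z): not NE [P1→A gives 9>7; P2→P gives 8>7; P3→X gives 9>7]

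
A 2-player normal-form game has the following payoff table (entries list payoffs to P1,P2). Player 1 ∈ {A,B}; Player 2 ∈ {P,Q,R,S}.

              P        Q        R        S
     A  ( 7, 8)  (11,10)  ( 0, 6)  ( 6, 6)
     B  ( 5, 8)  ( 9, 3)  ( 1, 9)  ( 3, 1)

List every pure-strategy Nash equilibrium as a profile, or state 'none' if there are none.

(A,P): not NE [P2→Q gives 10>8]
(A,Q): NE
(A,R): not NE [P1→B gives 1>0; P2→Q gives 10>6]
(A,S): not NE [P2→Q gives 10>6]
(B,P): not NE [P1→A gives 7>5; P2→R gives 9>8]
(B,Q): not NE [P1→A gives 11>9; P2→R gives 9>3]
(B,R): NE
(B,S): not NE [P1→A gives 6>3; P2→R gives 9>1]

NE set: (A,Q), (B,R)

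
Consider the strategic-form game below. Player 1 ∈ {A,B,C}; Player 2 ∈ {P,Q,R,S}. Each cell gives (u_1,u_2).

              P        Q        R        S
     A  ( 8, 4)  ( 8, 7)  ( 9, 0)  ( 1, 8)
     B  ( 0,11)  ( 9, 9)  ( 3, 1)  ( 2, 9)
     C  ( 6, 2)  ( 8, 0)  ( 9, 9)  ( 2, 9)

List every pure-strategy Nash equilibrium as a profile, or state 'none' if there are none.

(A,P): not NE [P2→S gives 8>4]
(A,Q): not NE [P1→B gives 9>8; P2→S gives 8>7]
(A,R): not NE [P2→S gives 8>0]
(A,S): not NE [P1→C gives 2>1]
(B,P): not NE [P1→A gives 8>0]
(B,Q): not NE [P2→P gives 11>9]
(B,R): not NE [P1→C gives 9>3; P2→P gives 11>1]
(B,S): not NE [P2→P gives 11>9]
(C,P): not NE [P1→A gives 8>6; P2→S gives 9>2]
(C,Q): not NE [P1→B gives 9>8; P2→S gives 9>0]
(C,R): NE
(C,S): NE

NE set: (C,R), (C,S)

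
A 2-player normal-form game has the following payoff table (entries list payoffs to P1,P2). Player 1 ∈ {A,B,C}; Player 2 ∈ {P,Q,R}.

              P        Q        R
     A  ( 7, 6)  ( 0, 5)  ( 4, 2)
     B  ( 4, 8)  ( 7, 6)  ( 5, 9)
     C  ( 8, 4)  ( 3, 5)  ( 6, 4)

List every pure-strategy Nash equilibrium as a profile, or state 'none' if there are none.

No pure NE.

(A,P): not NE [P1→C gives 8>7]
(A,Q): not NE [P1→B gives 7>0; P2→P gives 6>5]
(A,R): not NE [P1→C gives 6>4; P2→P gives 6>2]
(B,P): not NE [P1→C gives 8>4; P2→R gives 9>8]
(B,Q): not NE [P2→R gives 9>6]
(B,R): not NE [P1→C gives 6>5]
(C,P): not NE [P2→Q gives 5>4]
(C,Q): not NE [P1→B gives 7>3]
(C,R): not NE [P2→Q gives 5>4]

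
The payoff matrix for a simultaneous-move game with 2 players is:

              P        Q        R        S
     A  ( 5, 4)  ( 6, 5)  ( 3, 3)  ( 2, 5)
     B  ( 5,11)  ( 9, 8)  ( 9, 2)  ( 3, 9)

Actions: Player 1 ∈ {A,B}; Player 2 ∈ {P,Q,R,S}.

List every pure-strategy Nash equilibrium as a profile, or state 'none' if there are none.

(A,P): not NE [P2→S gives 5>4]
(A,Q): not NE [P1→B gives 9>6]
(A,R): not NE [P1→B gives 9>3; P2→S gives 5>3]
(A,S): not NE [P1→B gives 3>2]
(B,P): NE
(B,Q): not NE [P2→P gives 11>8]
(B,R): not NE [P2→P gives 11>2]
(B,S): not NE [P2→P gives 11>9]

Nash profiles: (B,P)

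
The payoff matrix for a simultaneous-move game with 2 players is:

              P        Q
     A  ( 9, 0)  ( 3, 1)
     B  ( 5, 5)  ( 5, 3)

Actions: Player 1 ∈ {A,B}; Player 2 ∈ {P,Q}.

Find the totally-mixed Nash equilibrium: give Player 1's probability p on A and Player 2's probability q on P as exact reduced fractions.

P1 indiff ⇒ q·9+(1-q)·3 = q·5+(1-q)·5 ⇒ q(4) = (1-q)(2) ⇒ q = 1/3
P2 indiff ⇒ p·0+(1-p)·5 = p·1+(1-p)·3 ⇒ p(-1) = (1-p)(-2) ⇒ p = 2/3

(p,q) = (2/3, 1/3)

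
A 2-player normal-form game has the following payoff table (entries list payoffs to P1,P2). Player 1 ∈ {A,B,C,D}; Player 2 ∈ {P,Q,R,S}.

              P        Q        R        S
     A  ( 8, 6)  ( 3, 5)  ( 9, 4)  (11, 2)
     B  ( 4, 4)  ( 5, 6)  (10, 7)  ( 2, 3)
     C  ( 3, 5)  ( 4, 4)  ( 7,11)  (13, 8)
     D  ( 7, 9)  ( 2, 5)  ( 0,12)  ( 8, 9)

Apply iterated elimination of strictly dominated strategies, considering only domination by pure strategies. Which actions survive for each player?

IESDS → P1:{A,B} P2:{P,Q,R}

P1 drop D (A beats it: P:8>7 Q:3>2 R:9>0 S:11>8)
P2 drop S (R beats it: A:4>2 B:7>3 C:11>8)
P1 drop C (B beats it: P:4>3 Q:5>4 R:10>7)
P1→{A,B} P2→{P,Q,R}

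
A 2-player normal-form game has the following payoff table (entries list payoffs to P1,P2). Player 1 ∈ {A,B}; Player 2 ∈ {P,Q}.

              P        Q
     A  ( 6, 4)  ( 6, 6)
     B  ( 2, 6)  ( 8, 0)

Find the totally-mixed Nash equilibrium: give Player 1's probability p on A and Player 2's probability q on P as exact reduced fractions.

P1 indiff ⇒ q·6+(1-q)·6 = q·2+(1-q)·8 ⇒ q(4) = (1-q)(2) ⇒ q = 1/3
P2 indiff ⇒ p·4+(1-p)·6 = p·6+(1-p)·0 ⇒ p(-2) = (1-p)(-6) ⇒ p = 3/4

P1 mixes 3/4 on A; P2 mixes 1/3 on P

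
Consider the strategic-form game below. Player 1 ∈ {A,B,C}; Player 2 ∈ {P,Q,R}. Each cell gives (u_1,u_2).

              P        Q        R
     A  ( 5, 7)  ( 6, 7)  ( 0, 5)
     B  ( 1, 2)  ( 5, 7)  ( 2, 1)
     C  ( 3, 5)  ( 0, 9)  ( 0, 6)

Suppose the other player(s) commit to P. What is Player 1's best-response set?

BR_1 = {A}

u_1(A vs P) = 5
u_1(B vs P) = 1
u_1(C vs P) = 3
max payoff 5 at {A}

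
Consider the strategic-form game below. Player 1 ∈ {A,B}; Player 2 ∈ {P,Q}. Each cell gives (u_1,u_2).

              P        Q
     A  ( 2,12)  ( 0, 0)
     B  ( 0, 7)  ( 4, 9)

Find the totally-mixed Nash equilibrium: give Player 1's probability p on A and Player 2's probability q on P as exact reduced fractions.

P1 indiff ⇒ q·2+(1-q)·0 = q·0+(1-q)·4 ⇒ q(2) = (1-q)(4) ⇒ q = 2/3
P2 indiff ⇒ p·12+(1-p)·7 = p·0+(1-p)·9 ⇒ p(12) = (1-p)(2) ⇒ p = 1/7

P1 mixes 1/7 on A; P2 mixes 2/3 on P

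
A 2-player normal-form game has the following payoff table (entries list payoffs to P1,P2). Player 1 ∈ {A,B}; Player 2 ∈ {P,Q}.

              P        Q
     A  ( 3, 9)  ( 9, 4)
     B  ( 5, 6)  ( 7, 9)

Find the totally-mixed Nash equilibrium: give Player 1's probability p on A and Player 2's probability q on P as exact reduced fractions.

P1 mixes 3/8 on A; P2 mixes 1/2 on P

P1 indiff ⇒ q·3+(1-q)·9 = q·5+(1-q)·7 ⇒ q(-2) = (1-q)(-2) ⇒ q = 1/2
P2 indiff ⇒ p·9+(1-p)·6 = p·4+(1-p)·9 ⇒ p(5) = (1-p)(3) ⇒ p = 3/8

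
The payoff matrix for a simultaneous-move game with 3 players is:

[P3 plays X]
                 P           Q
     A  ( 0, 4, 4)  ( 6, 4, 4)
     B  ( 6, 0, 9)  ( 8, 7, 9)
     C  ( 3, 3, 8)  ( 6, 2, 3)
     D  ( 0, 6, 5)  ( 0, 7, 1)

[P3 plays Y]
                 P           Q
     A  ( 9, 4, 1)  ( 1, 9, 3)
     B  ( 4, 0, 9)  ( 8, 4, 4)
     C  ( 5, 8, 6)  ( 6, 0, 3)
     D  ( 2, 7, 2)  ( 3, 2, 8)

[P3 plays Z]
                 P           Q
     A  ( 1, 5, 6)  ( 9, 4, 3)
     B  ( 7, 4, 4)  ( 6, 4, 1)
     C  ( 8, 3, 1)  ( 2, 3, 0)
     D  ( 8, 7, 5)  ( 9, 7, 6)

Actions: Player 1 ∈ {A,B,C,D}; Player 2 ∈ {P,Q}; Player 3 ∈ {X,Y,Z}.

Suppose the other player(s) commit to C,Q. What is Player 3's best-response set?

u_3(X vs C,Q) = 3
u_3(Y vs C,Q) = 3
u_3(Z vs C,Q) = 0
max payoff 3 at {X,Y}

argmax u_3 = {X,Y}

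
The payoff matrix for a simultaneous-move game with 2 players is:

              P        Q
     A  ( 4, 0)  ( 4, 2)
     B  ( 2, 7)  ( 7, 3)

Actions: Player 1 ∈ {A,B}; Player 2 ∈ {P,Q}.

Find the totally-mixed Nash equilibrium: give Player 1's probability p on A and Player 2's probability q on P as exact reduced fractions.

P1 indiff ⇒ q·4+(1-q)·4 = q·2+(1-q)·7 ⇒ q(2) = (1-q)(3) ⇒ q = 3/5
P2 indiff ⇒ p·0+(1-p)·7 = p·2+(1-p)·3 ⇒ p(-2) = (1-p)(-4) ⇒ p = 2/3

(p,q) = (2/3, 3/5)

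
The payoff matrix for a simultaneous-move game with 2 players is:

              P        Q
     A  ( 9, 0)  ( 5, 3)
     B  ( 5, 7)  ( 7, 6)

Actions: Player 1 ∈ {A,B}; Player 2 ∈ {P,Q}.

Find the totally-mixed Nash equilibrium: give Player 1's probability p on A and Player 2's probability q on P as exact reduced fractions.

p=1/4, q=1/3

P1 indiff ⇒ q·9+(1-q)·5 = q·5+(1-q)·7 ⇒ q(4) = (1-q)(2) ⇒ q = 1/3
P2 indiff ⇒ p·0+(1-p)·7 = p·3+(1-p)·6 ⇒ p(-3) = (1-p)(-1) ⇒ p = 1/4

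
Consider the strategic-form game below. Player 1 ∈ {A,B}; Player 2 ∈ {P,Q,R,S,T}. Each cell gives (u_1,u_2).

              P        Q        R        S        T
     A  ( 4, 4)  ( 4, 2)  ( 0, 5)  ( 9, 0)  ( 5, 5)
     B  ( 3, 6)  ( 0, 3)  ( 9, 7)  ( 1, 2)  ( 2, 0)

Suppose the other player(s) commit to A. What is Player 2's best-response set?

argmax u_2 = {R,T}

u_2(P vs A) = 4
u_2(Q vs A) = 2
u_2(R vs A) = 5
u_2(S vs A) = 0
u_2(T vs A) = 5
max payoff 5 at {R,T}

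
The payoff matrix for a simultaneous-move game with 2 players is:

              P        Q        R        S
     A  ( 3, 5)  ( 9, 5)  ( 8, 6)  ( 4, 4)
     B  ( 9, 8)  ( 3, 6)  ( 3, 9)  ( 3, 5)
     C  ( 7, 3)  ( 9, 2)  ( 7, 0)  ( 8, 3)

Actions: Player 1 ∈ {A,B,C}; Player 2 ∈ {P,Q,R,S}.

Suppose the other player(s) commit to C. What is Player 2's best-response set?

argmax u_2 = {P,S}

u_2(P vs C) = 3
u_2(Q vs C) = 2
u_2(R vs C) = 0
u_2(S vs C) = 3
max payoff 3 at {P,S}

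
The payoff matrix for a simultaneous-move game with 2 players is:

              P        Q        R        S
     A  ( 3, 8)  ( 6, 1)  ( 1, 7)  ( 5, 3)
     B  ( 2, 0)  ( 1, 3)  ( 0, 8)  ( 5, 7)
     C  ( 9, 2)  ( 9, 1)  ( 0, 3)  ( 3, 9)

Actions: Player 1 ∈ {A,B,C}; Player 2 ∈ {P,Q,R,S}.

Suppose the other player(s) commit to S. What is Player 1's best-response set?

argmax u_1 = {A,B}

u_1(A vs S) = 5
u_1(B vs S) = 5
u_1(C vs S) = 3
max payoff 5 at {A,B}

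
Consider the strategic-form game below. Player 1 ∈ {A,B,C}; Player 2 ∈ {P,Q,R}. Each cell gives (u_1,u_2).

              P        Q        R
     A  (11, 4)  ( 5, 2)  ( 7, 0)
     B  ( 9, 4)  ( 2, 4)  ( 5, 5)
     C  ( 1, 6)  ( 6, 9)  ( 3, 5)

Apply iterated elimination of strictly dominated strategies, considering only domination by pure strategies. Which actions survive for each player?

P1 drop B (A beats it: P:11>9 Q:5>2 R:7>5)
P2 drop R (P beats it: A:4>0 C:6>5)
P1→{A,C} P2→{P,Q}

IESDS → P1:{A,C} P2:{P,Q}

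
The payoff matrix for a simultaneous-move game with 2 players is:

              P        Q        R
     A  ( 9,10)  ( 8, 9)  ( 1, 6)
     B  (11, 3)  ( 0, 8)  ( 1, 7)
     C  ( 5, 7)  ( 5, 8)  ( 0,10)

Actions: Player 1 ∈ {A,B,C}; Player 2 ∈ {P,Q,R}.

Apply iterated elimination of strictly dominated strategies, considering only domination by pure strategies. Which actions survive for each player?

IESDS → P1:{A,B} P2:{P,Q}

P1 drop C (A beats it: P:9>5 Q:8>5 R:1>0)
P2 drop R (Q beats it: A:9>6 B:8>7)
P1→{A,B} P2→{P,Q}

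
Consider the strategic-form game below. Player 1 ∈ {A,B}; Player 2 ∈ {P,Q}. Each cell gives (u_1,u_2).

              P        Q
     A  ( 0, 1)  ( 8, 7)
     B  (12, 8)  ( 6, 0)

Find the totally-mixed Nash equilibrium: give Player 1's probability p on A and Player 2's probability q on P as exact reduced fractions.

P1 indiff ⇒ q·0+(1-q)·8 = q·12+(1-q)·6 ⇒ q(-12) = (1-q)(-2) ⇒ q = 1/7
P2 indiff ⇒ p·1+(1-p)·8 = p·7+(1-p)·0 ⇒ p(-6) = (1-p)(-8) ⇒ p = 4/7

P1 mixes 4/7 on A; P2 mixes 1/7 on P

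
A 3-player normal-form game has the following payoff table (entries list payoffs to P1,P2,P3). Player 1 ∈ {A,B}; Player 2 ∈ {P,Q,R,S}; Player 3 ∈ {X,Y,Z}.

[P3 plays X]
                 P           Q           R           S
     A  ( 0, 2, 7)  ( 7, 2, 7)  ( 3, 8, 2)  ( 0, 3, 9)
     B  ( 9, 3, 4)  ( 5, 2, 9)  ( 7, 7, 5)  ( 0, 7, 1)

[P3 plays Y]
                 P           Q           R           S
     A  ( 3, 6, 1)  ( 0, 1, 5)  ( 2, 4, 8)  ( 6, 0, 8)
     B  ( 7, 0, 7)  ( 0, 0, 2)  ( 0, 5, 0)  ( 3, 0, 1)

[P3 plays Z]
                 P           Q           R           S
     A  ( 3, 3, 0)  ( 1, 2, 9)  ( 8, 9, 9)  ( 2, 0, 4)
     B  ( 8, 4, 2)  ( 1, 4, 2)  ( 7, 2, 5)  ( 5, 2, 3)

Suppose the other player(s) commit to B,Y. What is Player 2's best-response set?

u_2(P vs B,Y) = 0
u_2(Q vs B,Y) = 0
u_2(R vs B,Y) = 5
u_2(S vs B,Y) = 0
max payoff 5 at {R}

BR_2 = {R}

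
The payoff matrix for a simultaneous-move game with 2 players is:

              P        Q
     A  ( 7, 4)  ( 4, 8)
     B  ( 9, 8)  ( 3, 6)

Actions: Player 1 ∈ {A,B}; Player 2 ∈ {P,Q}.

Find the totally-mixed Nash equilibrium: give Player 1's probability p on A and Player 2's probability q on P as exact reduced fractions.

P1 indiff ⇒ q·7+(1-q)·4 = q·9+(1-q)·3 ⇒ q(-2) = (1-q)(-1) ⇒ q = 1/3
P2 indiff ⇒ p·4+(1-p)·8 = p·8+(1-p)·6 ⇒ p(-4) = (1-p)(-2) ⇒ p = 1/3

(p,q) = (1/3, 1/3)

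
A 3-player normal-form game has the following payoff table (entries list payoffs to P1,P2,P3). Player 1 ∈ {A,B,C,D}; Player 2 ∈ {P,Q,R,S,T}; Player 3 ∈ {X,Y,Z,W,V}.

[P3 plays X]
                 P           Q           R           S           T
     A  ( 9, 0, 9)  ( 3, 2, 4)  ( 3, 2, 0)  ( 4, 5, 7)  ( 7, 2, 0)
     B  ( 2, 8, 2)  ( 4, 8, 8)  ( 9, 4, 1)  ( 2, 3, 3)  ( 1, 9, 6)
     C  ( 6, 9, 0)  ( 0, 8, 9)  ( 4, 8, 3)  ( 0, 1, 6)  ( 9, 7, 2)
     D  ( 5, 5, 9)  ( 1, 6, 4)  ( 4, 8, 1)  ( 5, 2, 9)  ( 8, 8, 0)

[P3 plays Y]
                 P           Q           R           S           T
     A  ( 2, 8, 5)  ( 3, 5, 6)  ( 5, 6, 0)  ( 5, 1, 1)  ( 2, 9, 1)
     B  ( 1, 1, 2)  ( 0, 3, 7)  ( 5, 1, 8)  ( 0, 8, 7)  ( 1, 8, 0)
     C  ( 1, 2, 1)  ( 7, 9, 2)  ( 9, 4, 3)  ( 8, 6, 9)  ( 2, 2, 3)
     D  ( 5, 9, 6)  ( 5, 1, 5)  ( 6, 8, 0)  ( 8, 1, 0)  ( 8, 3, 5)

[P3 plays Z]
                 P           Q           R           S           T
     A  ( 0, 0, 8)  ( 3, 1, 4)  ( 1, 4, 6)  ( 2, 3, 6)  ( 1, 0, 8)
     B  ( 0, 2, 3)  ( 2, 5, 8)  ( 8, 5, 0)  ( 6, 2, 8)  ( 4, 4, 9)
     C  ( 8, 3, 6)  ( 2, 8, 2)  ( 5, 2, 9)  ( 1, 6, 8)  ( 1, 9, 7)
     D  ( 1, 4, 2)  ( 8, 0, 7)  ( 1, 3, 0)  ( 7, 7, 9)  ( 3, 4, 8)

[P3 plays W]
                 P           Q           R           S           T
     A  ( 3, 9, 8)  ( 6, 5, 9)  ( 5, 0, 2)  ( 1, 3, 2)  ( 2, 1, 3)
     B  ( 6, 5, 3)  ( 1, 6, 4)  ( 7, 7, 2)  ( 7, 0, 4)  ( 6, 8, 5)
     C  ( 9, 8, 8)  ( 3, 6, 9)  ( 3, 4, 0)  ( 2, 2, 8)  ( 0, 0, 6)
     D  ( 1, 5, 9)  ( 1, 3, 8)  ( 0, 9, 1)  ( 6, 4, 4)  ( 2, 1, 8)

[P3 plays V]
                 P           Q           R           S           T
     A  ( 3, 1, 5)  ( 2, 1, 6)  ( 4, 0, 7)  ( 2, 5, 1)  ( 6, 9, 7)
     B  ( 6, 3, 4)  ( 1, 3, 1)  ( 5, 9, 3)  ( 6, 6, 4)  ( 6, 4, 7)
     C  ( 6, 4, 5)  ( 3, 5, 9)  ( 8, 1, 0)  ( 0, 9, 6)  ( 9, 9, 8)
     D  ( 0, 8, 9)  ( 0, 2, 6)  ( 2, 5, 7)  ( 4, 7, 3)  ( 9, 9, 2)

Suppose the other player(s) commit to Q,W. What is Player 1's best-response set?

argmax u_1 = {A}

u_1(A vs Q,W) = 6
u_1(B vs Q,W) = 1
u_1(C vs Q,W) = 3
u_1(D vs Q,W) = 1
max payoff 6 at {A}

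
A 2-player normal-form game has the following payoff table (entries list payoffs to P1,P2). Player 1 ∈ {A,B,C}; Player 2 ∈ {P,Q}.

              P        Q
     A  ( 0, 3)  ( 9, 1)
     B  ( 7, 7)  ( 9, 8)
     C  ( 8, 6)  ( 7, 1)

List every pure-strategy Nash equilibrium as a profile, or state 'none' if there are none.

(A,P): not NE [P1→C gives 8>0]
(A,Q): not NE [P2→P gives 3>1]
(B,P): not NE [P1→C gives 8>7; P2→Q gives 8>7]
(B,Q): NE
(C,P): NE
(C,Q): not NE [P1→B gives 9>7; P2→P gives 6>1]

NE set: (B,Q), (C,P)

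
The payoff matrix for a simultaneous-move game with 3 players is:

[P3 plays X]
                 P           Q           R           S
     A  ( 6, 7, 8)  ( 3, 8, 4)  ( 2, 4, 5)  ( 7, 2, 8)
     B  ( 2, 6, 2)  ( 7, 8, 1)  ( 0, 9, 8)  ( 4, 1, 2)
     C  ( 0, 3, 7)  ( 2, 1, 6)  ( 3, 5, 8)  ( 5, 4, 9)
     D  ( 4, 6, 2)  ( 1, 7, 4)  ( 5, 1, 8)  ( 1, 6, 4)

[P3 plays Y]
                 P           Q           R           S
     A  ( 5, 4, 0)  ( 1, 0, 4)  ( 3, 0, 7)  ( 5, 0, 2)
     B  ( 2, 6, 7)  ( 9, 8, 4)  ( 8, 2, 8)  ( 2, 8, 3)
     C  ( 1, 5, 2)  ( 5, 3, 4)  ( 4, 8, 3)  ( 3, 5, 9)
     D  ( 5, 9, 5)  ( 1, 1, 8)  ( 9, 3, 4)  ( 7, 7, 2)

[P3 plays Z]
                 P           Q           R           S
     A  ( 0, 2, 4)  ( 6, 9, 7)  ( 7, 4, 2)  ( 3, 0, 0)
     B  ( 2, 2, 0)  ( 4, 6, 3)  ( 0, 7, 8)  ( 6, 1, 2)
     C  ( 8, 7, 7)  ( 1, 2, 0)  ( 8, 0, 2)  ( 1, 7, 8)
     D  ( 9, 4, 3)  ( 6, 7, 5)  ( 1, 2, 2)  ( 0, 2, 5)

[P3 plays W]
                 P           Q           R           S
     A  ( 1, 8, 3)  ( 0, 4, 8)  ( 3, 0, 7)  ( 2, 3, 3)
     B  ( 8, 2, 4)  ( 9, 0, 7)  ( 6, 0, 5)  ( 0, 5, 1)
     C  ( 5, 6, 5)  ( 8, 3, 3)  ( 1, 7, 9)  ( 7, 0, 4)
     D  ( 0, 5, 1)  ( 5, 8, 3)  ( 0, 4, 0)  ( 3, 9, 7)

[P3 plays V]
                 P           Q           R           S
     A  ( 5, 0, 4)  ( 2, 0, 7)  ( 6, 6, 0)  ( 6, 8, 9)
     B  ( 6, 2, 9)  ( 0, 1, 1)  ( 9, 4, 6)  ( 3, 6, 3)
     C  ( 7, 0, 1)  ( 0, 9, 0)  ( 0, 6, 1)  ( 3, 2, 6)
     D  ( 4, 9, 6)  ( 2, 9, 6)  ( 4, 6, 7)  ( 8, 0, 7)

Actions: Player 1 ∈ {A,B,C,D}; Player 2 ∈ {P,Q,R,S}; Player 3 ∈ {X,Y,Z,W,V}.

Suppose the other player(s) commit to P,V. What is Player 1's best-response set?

argmax u_1 = {C}

u_1(A vs P,V) = 5
u_1(B vs P,V) = 6
u_1(C vs P,V) = 7
u_1(D vs P,V) = 4
max payoff 7 at {C}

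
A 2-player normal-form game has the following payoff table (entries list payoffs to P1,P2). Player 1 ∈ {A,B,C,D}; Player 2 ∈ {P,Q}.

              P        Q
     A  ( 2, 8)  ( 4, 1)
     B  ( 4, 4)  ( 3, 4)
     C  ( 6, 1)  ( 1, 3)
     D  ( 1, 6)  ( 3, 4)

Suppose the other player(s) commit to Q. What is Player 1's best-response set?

P1 best: {A}

u_1(A vs Q) = 4
u_1(B vs Q) = 3
u_1(C vs Q) = 1
u_1(D vs Q) = 3
max payoff 4 at {A}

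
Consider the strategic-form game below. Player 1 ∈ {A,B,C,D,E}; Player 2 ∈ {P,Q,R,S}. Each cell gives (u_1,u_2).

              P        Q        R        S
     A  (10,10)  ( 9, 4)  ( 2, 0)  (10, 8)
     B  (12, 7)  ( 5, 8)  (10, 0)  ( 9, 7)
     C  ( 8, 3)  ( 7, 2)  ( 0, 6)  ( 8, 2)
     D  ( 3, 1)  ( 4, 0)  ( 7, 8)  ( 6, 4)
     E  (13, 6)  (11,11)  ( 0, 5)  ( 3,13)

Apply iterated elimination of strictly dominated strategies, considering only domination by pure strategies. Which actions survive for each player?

IESDS → P1:{A,B,E} P2:{P,Q,S}

P1 drop C (A beats it: P:10>8 Q:9>7 R:2>0 S:10>8)
P1 drop D (B beats it: P:12>3 Q:5>4 R:10>7 S:9>6)
P2 drop R (P beats it: A:10>0 B:7>0 E:6>5)
P1→{A,B,E} P2→{P,Q,S}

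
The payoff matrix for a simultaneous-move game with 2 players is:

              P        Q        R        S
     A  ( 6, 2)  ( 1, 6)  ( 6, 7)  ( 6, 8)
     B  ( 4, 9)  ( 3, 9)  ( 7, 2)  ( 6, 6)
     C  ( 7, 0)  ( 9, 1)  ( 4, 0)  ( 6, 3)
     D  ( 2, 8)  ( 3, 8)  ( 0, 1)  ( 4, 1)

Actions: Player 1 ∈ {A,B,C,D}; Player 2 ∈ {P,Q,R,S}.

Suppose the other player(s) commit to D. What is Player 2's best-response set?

u_2(P vs D) = 8
u_2(Q vs D) = 8
u_2(R vs D) = 1
u_2(S vs D) = 1
max payoff 8 at {P,Q}

BR_2 = {P,Q}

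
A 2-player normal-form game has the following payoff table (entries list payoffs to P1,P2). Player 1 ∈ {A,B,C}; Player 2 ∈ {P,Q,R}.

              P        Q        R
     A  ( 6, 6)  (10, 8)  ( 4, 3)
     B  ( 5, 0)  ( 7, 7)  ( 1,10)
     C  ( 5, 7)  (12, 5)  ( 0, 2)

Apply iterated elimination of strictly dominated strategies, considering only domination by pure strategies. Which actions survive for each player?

P1 drop B (A beats it: P:6>5 Q:10>7 R:4>1)
P2 drop R (P beats it: A:6>3 C:7>2)
P1→{A,C} P2→{P,Q}

IESDS → P1:{A,C} P2:{P,Q}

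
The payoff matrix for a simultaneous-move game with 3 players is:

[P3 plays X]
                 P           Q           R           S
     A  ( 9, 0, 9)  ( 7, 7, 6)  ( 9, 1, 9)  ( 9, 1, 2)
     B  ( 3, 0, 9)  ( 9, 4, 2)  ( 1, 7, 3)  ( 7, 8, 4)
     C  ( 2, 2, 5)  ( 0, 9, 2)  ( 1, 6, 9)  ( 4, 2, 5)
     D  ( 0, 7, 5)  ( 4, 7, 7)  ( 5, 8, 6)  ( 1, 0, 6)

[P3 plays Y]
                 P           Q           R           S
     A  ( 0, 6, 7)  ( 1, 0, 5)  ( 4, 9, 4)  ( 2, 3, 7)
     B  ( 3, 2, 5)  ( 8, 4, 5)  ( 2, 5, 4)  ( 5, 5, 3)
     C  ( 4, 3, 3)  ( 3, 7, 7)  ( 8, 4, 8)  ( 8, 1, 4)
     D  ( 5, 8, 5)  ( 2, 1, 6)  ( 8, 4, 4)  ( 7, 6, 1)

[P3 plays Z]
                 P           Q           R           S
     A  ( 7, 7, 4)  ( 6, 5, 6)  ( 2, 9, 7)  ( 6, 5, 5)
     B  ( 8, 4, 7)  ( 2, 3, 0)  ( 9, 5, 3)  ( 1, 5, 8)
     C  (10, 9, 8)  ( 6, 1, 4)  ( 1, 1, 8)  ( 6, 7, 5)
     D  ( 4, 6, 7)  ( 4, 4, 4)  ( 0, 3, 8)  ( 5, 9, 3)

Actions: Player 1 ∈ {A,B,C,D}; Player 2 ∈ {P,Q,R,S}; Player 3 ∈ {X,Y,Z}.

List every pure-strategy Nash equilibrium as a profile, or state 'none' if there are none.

(A,P,X): not NE [P2→Q gives 7>0]
(A,P,Y): not NE [P1→D gives 5>0; P2→R gives 9>6; P3→X gives 9>7]
(A,P,Z): not NE [P1→C gives 10>7; P2→R gives 9>7; P3→X gives 9>4]
(A,Q,X): not NE [P1→B gives 9>7]
(A,Q,Y): not NE [P1→B gives 8>1; P2→R gives 9>0; P3→Z gives 6>5]
(A,Q,Z): not NE [P2→R gives 9>5]
(A,R,X): not NE [P2→Q gives 7>1]
(A,R,Y): not NE [P1→D gives 8>4; P3→X gives 9>4]
(A,R,Z): not NE [P1→B gives 9>2; P3→X gives 9>7]
(A,S,X): not NE [P2→Q gives 7>1; P3→Y gives 7>2]
(A,S,Y): not NE [P1→C gives 8>2; P2→R gives 9>3]
(A,S,Z): not NE [P2→R gives 9>5; P3→Y gives 7>5]
(B,P,X): not NE [P1→A gives 9>3; P2→S gives 8>0]
(B,P,Y): not NE [P1→D gives 5>3; P2→S gives 5>2; P3→X gives 9>5]
(B,P,Z): not NE [P1→C gives 10>8; P2→S gives 5>4; P3→X gives 9>7]
(B,Q,X): not NE [P2→S gives 8>4; P3→Y gives 5>2]
(B,Q,Y): not NE [P2→S gives 5>4]
(B,Q,Z): not NE [P1→C gives 6>2; P2→S gives 5>3; P3→Y gives 5>0]
(B,R,X): not NE [P1→A gives 9>1; P2→S gives 8>7; P3→Y gives 4>3]
(B,R,Y): not NE [P1→D gives 8>2]
(B,R,Z): not NE [P3→Y gives 4>3]
(B,S,X): not NE [P1→A gives 9>7; P3→Z gives 8>4]
(B,S,Y): not NE [P1→C gives 8>5; P3→Z gives 8>3]
(B,S,Z): not NE [P1→C gives 6>1]
(C,P,X): not NE [P1→A gives 9>2; P2→Q gives 9>2; P3→Z gives 8>5]
(C,P,Y): not NE [P1→D gives 5>4; P2→Q gives 7>3; P3→Z gives 8>3]
(C,P,Z): NE
(C,Q,X): not NE [P1→B gives 9>0; P3→Y gives 7>2]
(C,Q,Y): not NE [P1→B gives 8>3]
(C,Q,Z): not NE [P2→P gives 9>1; P3→Y gives 7>4]
(C,R,X): not NE [P1→A gives 9>1; P2→Q gives 9>6]
(C,R,Y): not NE [P2→Q gives 7>4; P3→X gives 9>8]
(C,R,Z): not NE [P1→B gives 9>1; P2→P gives 9>1; P3→X gives 9>8]
(C,S,X): not NE [P1→A gives 9>4; P2→Q gives 9>2]
(C,S,Y): not NE [P2→Q gives 7>1; P3→Z gives 5>4]
(C,S,Z): not NE [P2→P gives 9>7]
(D,P,X): not NE [P1→A gives 9>0; P2→R gives 8>7; P3→Z gives 7>5]
(D,P,Y): not NE [P3→Z gives 7>5]
(D,P,Z): not NE [P1→C gives 10>4; P2→S gives 9>6]
(D,Q,X): not NE [P1→B gives 9>4; P2→R gives 8>7]
(D,Q,Y): not NE [P1→B gives 8>2; P2→P gives 8>1; P3→X gives 7>6]
(D,Q,Z): not NE [P1→C gives 6>4; P2→S gives 9>4; P3→X gives 7>4]
(D,R,X): not NE [P1→A gives 9>5; P3→Z gives 8>6]
(D,R,Y): not NE [P2→P gives 8>4; P3→Z gives 8>4]
(D,R,Z): not NE [P1→B gives 9>0; P2→S gives 9>3]
(D,S,X): not NE [P1→A gives 9>1; P2→R gives 8>0]
(D,S,Y): not NE [P1→C gives 8>7; P2→P gives 8>6; P3→X gives 6>1]
(D,S,Z): not NE [P1→C gives 6>5; P3→X gives 6>3]

NE set: (C,P,Z)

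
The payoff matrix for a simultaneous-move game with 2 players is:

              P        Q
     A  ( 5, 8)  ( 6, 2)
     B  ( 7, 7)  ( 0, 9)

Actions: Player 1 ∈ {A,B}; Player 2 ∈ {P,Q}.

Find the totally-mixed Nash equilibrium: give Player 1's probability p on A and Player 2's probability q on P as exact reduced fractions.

P1 mixes 1/4 on A; P2 mixes 3/4 on P

P1 indiff ⇒ q·5+(1-q)·6 = q·7+(1-q)·0 ⇒ q(-2) = (1-q)(-6) ⇒ q = 3/4
P2 indiff ⇒ p·8+(1-p)·7 = p·2+(1-p)·9 ⇒ p(6) = (1-p)(2) ⇒ p = 1/4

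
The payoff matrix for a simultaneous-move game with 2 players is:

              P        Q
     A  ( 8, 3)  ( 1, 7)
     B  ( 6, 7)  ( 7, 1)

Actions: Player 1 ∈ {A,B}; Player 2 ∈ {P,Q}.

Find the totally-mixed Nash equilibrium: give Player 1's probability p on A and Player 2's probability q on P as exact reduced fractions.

(p,q) = (3/5, 3/4)

P1 indiff ⇒ q·8+(1-q)·1 = q·6+(1-q)·7 ⇒ q(2) = (1-q)(6) ⇒ q = 3/4
P2 indiff ⇒ p·3+(1-p)·7 = p·7+(1-p)·1 ⇒ p(-4) = (1-p)(-6) ⇒ p = 3/5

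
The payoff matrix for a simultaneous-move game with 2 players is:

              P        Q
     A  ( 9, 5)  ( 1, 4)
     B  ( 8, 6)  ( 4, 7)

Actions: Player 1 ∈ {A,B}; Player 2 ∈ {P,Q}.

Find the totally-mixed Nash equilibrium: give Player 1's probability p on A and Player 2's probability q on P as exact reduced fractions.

(p,q) = (1/2, 3/4)

P1 indiff ⇒ q·9+(1-q)·1 = q·8+(1-q)·4 ⇒ q(1) = (1-q)(3) ⇒ q = 3/4
P2 indiff ⇒ p·5+(1-p)·6 = p·4+(1-p)·7 ⇒ p(1) = (1-p)(1) ⇒ p = 1/2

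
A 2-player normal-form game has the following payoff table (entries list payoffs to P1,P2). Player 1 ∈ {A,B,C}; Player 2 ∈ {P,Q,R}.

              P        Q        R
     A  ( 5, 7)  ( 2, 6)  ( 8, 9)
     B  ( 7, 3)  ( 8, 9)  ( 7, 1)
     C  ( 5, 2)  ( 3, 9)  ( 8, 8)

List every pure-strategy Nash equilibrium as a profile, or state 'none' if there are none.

(A,P): not NE [P1→B gives 7>5; P2→R gives 9>7]
(A,Q): not NE [P1→B gives 8>2; P2→R gives 9>6]
(A,R): NE
(B,P): not NE [P2→Q gives 9>3]
(B,Q): NE
(B,R): not NE [P1→C gives 8>7; P2→Q gives 9>1]
(C,P): not NE [P1→B gives 7>5; P2→Q gives 9>2]
(C,Q): not NE [P1→B gives 8>3]
(C,R): not NE [P2→Q gives 9>8]

NE set: (A,R), (B,Q)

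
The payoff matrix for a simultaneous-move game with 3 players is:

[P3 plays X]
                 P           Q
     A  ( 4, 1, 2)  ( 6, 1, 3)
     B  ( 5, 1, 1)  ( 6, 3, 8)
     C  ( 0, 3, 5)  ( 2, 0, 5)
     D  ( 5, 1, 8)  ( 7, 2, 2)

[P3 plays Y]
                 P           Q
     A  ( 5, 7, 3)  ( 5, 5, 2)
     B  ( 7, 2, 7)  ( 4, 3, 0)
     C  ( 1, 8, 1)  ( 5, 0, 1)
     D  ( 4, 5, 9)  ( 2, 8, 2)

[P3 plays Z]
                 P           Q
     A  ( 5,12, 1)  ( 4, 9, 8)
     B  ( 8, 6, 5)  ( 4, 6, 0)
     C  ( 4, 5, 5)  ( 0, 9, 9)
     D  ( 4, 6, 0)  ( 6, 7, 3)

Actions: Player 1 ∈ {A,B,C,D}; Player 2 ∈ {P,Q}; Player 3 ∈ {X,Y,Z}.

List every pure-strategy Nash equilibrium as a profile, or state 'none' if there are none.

(A,P,X): not NE [P1→D gives 5>4; P3→Y gives 3>2]
(A,P,Y): not NE [P1→B gives 7>5]
(A,P,Z): not NE [P1→B gives 8>5; P3→Y gives 3>1]
(A,Q,X): not NE [P1→D gives 7>6; P3→Z gives 8>3]
(A,Q,Y): not NE [P2→P gives 7>5; P3→Z gives 8>2]
(A,Q,Z): not NE [P1→D gives 6>4; P2→P gives 12>9]
(B,P,X): not NE [P2→Q gives 3>1; P3→Y gives 7>1]
(B,P,Y): not NE [P2→Q gives 3>2]
(B,P,Z): not NE [P3→Y gives 7>5]
(B,Q,X): not NE [P1→D gives 7>6]
(B,Q,Y): not NE [P1→C gives 5>4; P3→X gives 8>0]
(B,Q,Z): not NE [P1→D gives 6>4; P3→X gives 8>0]
(C,P,X): not NE [P1→D gives 5>0]
(C,P,Y): not NE [P1→B gives 7>1; P3→Z gives 5>1]
(C,P,Z): not NE [P1→B gives 8>4; P2→Q gives 9>5]
(C,Q,X): not NE [P1→D gives 7>2; P2→P gives 3>0; P3→Z gives 9>5]
(C,Q,Y): not NE [P2→P gives 8>0; P3→Z gives 9>1]
(C,Q,Z): not NE [P1→D gives 6>0]
(D,P,X): not NE [P2→Q gives 2>1; P3→Y gives 9>8]
(D,P,Y): not NE [P1→B gives 7>4; P2→Q gives 8>5]
(D,P,Z): not NE [P1→B gives 8>4; P2→Q gives 7>6; P3→Y gives 9>0]
(D,Q,X): not NE [P3→Z gives 3>2]
(D,Q,Y): not NE [P1→C gives 5>2; P3→Z gives 3>2]
(D,Q,Z): NE

PSNE = {(D,Q,Z)}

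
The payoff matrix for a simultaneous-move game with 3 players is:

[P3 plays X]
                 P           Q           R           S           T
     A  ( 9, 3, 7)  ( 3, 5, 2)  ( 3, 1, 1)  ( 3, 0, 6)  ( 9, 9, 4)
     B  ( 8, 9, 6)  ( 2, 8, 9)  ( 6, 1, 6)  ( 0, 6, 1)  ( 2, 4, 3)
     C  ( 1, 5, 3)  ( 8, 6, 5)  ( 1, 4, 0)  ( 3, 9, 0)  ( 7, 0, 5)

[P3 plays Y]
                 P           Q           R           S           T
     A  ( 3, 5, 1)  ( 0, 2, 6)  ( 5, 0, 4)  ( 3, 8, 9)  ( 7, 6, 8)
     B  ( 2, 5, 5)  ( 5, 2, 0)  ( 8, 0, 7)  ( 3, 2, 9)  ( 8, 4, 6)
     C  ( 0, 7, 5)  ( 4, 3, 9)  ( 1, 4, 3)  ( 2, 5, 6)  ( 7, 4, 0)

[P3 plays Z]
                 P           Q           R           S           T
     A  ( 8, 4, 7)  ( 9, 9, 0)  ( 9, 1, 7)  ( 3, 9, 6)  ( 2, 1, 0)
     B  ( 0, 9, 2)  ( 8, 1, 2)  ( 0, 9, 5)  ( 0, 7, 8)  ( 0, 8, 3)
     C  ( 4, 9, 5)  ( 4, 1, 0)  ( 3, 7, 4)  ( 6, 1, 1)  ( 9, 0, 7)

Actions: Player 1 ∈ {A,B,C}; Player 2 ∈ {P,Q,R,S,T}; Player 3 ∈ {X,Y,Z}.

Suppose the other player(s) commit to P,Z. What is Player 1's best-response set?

P1 best: {A}

u_1(A vs P,Z) = 8
u_1(B vs P,Z) = 0
u_1(C vs P,Z) = 4
max payoff 8 at {A}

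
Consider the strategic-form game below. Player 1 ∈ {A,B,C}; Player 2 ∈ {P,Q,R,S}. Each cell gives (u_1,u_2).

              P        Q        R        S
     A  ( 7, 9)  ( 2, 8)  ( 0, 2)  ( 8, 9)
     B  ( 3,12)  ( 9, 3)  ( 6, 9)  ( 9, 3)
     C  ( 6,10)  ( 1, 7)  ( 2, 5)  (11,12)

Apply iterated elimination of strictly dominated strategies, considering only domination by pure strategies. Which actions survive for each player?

P2 drop Q (P beats it: A:9>8 B:12>3 C:10>7)
P2 drop R (P beats it: A:9>2 B:12>9 C:10>5)
P1 drop B (C beats it: P:6>3 S:11>9)
P1→{A,C} P2→{P,S}

IESDS → P1:{A,C} P2:{P,S}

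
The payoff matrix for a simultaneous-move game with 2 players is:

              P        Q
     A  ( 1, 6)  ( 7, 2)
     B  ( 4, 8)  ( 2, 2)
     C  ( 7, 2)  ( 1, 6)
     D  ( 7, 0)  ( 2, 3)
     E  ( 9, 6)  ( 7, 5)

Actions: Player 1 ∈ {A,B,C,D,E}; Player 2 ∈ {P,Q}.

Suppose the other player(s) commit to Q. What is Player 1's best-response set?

BR_1 = {A,E}

u_1(A vs Q) = 7
u_1(B vs Q) = 2
u_1(C vs Q) = 1
u_1(D vs Q) = 2
u_1(E vs Q) = 7
max payoff 7 at {A,E}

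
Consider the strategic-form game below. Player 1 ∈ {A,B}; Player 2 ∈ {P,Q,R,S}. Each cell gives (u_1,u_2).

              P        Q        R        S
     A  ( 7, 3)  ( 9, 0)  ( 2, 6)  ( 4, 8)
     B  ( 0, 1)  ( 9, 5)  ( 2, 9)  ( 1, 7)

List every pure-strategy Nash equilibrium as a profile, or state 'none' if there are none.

(A,P): not NE [P2→S gives 8>3]
(A,Q): not NE [P2→S gives 8>0]
(A,R): not NE [P2→S gives 8>6]
(A,S): NE
(B,P): not NE [P1→A gives 7>0; P2→R gives 9>1]
(B,Q): not NE [P2→R gives 9>5]
(B,R): NE
(B,S): not NE [P1→A gives 4>1; P2→R gives 9>7]

PSNE = {(A,S), (B,R)}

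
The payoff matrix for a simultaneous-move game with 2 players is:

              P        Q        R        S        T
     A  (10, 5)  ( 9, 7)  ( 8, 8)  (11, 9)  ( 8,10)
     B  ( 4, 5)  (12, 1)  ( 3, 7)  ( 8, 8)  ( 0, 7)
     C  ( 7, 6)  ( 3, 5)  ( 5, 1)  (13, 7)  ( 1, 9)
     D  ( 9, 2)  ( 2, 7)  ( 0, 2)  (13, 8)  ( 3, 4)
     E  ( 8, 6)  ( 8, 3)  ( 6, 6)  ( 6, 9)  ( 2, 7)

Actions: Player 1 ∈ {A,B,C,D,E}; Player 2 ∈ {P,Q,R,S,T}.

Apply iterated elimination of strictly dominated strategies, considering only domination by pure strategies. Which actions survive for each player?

P1 drop E (A beats it: P:10>8 Q:9>8 R:8>6 S:11>6 T:8>2)
P2 drop P (S beats it: A:9>5 B:8>5 C:7>6 D:8>2)
P2 drop Q (S beats it: A:9>7 B:8>1 C:7>5 D:8>7)
P1 drop B (A beats it: R:8>3 S:11>8 T:8>0)
P2 drop R (S beats it: A:9>8 C:7>1 D:8>2)
P1→{A,C,D} P2→{S,T}

Survivors P1:{A,C,D} P2:{S,T}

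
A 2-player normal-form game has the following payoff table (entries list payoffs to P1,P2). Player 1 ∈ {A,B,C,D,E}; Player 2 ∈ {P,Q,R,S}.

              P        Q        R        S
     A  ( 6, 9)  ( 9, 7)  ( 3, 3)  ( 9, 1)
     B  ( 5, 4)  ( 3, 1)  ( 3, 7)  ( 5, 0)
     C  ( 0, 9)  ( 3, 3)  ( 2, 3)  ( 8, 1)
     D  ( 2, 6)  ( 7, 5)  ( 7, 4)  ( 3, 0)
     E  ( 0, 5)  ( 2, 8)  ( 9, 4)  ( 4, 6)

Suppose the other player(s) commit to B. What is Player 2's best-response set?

P2 best: {R}

u_2(P vs B) = 4
u_2(Q vs B) = 1
u_2(R vs B) = 7
u_2(S vs B) = 0
max payoff 7 at {R}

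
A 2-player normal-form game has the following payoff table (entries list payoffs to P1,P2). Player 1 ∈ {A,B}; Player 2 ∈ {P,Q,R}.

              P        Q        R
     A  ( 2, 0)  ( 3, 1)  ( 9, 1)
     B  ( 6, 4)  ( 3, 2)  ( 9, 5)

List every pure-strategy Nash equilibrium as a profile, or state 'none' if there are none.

Nash profiles: (A,Q), (A,R), (B,R)

(A,P): not NE [P1→B gives 6>2; P2→R gives 1>0]
(A,Q): NE
(A,R): NE
(B,P): not NE [P2→R gives 5>4]
(B,Q): not NE [P2→R gives 5>2]
(B,R): NE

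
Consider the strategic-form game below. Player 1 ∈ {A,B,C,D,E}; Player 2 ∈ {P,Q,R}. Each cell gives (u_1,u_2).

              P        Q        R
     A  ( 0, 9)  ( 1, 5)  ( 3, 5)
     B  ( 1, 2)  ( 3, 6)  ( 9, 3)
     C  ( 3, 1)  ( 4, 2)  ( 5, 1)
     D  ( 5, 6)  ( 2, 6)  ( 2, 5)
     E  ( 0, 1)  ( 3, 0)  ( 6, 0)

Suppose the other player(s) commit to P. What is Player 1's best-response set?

BR_1 = {D}

u_1(A vs P) = 0
u_1(B vs P) = 1
u_1(C vs P) = 3
u_1(D vs P) = 5
u_1(E vs P) = 0
max payoff 5 at {D}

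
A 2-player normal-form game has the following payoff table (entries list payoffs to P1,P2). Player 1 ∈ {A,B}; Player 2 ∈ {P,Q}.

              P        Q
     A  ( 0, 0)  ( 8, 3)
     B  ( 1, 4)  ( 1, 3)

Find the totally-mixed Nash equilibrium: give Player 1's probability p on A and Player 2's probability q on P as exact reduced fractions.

P1 mixes 1/4 on A; P2 mixes 7/8 on P

P1 indiff ⇒ q·0+(1-q)·8 = q·1+(1-q)·1 ⇒ q(-1) = (1-q)(-7) ⇒ q = 7/8
P2 indiff ⇒ p·0+(1-p)·4 = p·3+(1-p)·3 ⇒ p(-3) = (1-p)(-1) ⇒ p = 1/4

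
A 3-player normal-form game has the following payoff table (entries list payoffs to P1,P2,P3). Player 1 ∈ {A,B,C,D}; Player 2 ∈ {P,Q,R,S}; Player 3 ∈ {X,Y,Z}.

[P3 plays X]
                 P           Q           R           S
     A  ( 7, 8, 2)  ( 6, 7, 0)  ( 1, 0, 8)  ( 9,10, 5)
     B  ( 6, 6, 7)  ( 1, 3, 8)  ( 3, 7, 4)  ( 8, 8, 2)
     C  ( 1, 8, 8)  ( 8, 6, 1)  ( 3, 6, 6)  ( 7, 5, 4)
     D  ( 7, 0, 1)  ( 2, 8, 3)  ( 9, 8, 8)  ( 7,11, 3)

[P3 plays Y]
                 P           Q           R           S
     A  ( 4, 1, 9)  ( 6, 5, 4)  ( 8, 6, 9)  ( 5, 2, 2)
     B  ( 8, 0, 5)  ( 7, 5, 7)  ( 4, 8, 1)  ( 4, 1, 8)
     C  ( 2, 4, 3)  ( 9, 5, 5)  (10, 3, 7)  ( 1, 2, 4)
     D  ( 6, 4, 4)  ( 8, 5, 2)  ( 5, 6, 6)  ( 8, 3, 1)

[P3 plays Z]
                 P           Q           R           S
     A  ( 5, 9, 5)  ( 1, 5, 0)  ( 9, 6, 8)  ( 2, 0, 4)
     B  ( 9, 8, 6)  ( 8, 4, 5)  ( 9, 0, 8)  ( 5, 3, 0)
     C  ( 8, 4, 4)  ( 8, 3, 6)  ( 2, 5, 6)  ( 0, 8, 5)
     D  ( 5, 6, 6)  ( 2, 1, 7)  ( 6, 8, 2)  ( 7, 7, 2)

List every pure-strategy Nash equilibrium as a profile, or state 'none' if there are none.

PSNE = {(A,S,X)}

(A,P,X): not NE [P2→S gives 10>8; P3→Y gives 9>2]
(A,P,Y): not NE [P1→B gives 8>4; P2→R gives 6>1]
(A,P,Z): not NE [P1→B gives 9>5; P3→Y gives 9>5]
(A,Q,X): not NE [P1→C gives 8>6; P2→S gives 10>7; P3→Y gives 4>0]
(A,Q,Y): not NE [P1→C gives 9>6; P2→R gives 6>5]
(A,Q,Z): not NE [P1→C gives 8>1; P2→P gives 9>5; P3→Y gives 4>0]
(A,R,X): not NE [P1→D gives 9>1; P2→S gives 10>0; P3→Y gives 9>8]
(A,R,Y): not NE [P1→C gives 10>8]
(A,R,Z): not NE [P2→P gives 9>6; P3→Y gives 9>8]
(A,S,X): NE
(A,S,Y): not NE [P1→D gives 8>5; P2→R gives 6>2; P3→X gives 5>2]
(A,S,Z): not NE [P1→D gives 7>2; P2→P gives 9>0; P3→X gives 5>4]
(B,P,X): not NE [P1→D gives 7>6; P2→S gives 8>6]
(B,P,Y): not NE [P2→R gives 8>0; P3→X gives 7>5]
(B,P,Z): not NE [P3→X gives 7>6]
(B,Q,X): not NE [P1→C gives 8>1; P2→S gives 8>3]
(B,Q,Y): not NE [P1→C gives 9>7; P2→R gives 8>5; P3→X gives 8>7]
(B,Q,Z): not NE [P2→P gives 8>4; P3→X gives 8>5]
(B,R,X): not NE [P1→D gives 9>3; P2→S gives 8>7; P3→Z gives 8>4]
(B,R,Y): not NE [P1→C gives 10>4; P3→Z gives 8>1]
(B,R,Z): not NE [P2→P gives 8>0]
(B,S,X): not NE [P1→A gives 9>8; P3→Y gives 8>2]
(B,S,Y): not NE [P1→D gives 8>4; P2→R gives 8>1]
(B,S,Z): not NE [P1→D gives 7>5; P2→P gives 8>3; P3→Y gives 8>0]
(C,P,X): not NE [P1→D gives 7>1]
(C,P,Y): not NE [P1→B gives 8>2; P2→Q gives 5>4; P3→X gives 8>3]
(C,P,Z): not NE [P1→B gives 9>8; P2→S gives 8>4; P3→X gives 8>4]
(C,Q,X): not NE [P2→P gives 8>6; P3→Z gives 6>1]
(C,Q,Y): not NE [P3→Z gives 6>5]
(C,Q,Z): not NE [P2→S gives 8>3]
(C,R,X): not NE [P1→D gives 9>3; P2→P gives 8>6; P3→Y gives 7>6]
(C,R,Y): not NE [P2→Q gives 5>3]
(C,R,Z): not NE [P1→B gives 9>2; P2→S gives 8>5; P3→Y gives 7>6]
(C,S,X): not NE [P1→A gives 9>7; P2→P gives 8>5; P3→Z gives 5>4]
(C,S,Y): not NE [P1→D gives 8>1; P2→Q gives 5>2; P3→Z gives 5>4]
(C,S,Z): not NE [P1→D gives 7>0]
(D,P,X): not NE [P2→S gives 11>0; P3→Z gives 6>1]
(D,P,Y): not NE [P1→B gives 8>6; P2→R gives 6>4; P3→Z gives 6>4]
(D,P,Z): not NE [P1→B gives 9>5; P2→R gives 8>6]
(D,Q,X): not NE [P1→C gives 8>2; P2→S gives 11>8; P3→Z gives 7>3]
(D,Q,Y): not NE [P1→C gives 9>8; P2→R gives 6>5; P3→Z gives 7>2]
(D,Q,Z): not NE [P1→C gives 8>2; P2→R gives 8>1]
(D,R,X): not NE [P2→S gives 11>8]
(D,R,Y): not NE [P1→C gives 10>5; P3→X gives 8>6]
(D,R,Z): not NE [P1→B gives 9>6; P3→X gives 8>2]
(D,S,X): not NE [P1→A gives 9>7]
(D,S,Y): not NE [P2→R gives 6>3; P3→X gives 3>1]
(D,S,Z): not NE [P2→R gives 8>7; P3→X gives 3>2]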